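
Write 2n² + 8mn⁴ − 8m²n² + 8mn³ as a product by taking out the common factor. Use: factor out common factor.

2n²(1 + 4mn² − 4m² + 4mn)

2n² + 8mn⁴ − 8m²n² + 8mn³
= 2(n² + 4mn⁴ − 4m²n² + 4mn³)    [factor out 2]
= 2n²(1 + 4mn² − 4m² + 4mn)    [factor out n²]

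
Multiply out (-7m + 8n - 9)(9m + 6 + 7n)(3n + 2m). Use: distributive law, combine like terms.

-143m^2n - 126m^3 - 399mn - 246m^2 + 181mn^2 - 45n^2 + 168n^3 - 162n - 108m

(-7m + 8n - 9)(9m + 6 + 7n)(3n + 2m)
= (-63m^2 - 42m - 49mn + 72mn + 48n + 56n^2 - 81m - 54 - 63n)(3n + 2m)    [distributive law]
= (-63m^2 - 123m + 23mn - 15n + 56n^2 - 54)(3n + 2m)    [combine like terms]
= -189m^2n - 126m^3 - 369mn - 246m^2 + 69mn^2 + 46m^2n - 45n^2 - 30mn + 168n^3 + 112mn^2 - 162n - 108m    [distributive law]
= -143m^2n - 126m^3 - 399mn - 246m^2 + 181mn^2 - 45n^2 + 168n^3 - 162n - 108m    [combine like terms]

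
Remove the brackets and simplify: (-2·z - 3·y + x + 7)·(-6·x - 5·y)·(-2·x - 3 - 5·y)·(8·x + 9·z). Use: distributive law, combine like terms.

(-2·z - 3·y + x + 7)·(-6·x - 5·y)·(-2·x - 3 - 5·y)·(8·x + 9·z)
= (12·x·z + 10·y·z + 18·x·y + 15·y^2 - 6·x^2 - 5·x·y - 42·x - 35·y)·(-2·x - 3 - 5·y)·(8·x + 9·z)    [distributive law]
= (12·x·z + 10·y·z + 13·x·y + 15·y^2 - 6·x^2 - 42·x - 35·y)·(-2·x - 3 - 5·y)·(8·x + 9·z)    [combine like terms]
= (-24·x^2·z - 36·x·z - 60·x·y·z - 20·x·y·z - 30·y·z - 50·y^2·z - 26·x^2·y - 39·x·y - 65·x·y^2 - 30·x·y^2 - 45·y^2 - 75·y^3 + 12·x^3 + 18·x^2 + 30·x^2·y + 84·x^2 + 126·x + 210·x·y + 70·x·y + 105·y + 175·y^2)·(8·x + 9·z)    [distributive law]
= (-24·x^2·z - 36·x·z - 80·x·y·z - 30·y·z - 50·y^2·z + 4·x^2·y + 241·x·y - 95·x·y^2 + 130·y^2 - 75·y^3 + 12·x^3 + 102·x^2 + 126·x + 105·y)·(8·x + 9·z)    [combine like terms]
= -192·x^3·z - 216·x^2·z^2 - 288·x^2·z - 324·x·z^2 - 640·x^2·y·z - 720·x·y·z^2 - 240·x·y·z - 270·y·z^2 - 400·x·y^2·z - 450·y^2·z^2 + 32·x^3·y + 36·x^2·y·z + 1928·x^2·y + 2169·x·y·z - 760·x^2·y^2 - 855·x·y^2·z + 1040·x·y^2 + 1170·y^2·z - 600·x·y^3 - 675·y^3·z + 96·x^4 + 108·x^3·z + 816·x^3 + 918·x^2·z + 1008·x^2 + 1134·x·z + 840·x·y + 945·y·z    [distributive law]
= -84·x^3·z - 216·x^2·z^2 + 630·x^2·z - 324·x·z^2 - 604·x^2·y·z - 720·x·y·z^2 + 1929·x·y·z - 270·y·z^2 - 1255·x·y^2·z - 450·y^2·z^2 + 32·x^3·y + 1928·x^2·y - 760·x^2·y^2 + 1040·x·y^2 + 1170·y^2·z - 600·x·y^3 - 675·y^3·z + 96·x^4 + 816·x^3 + 1008·x^2 + 1134·x·z + 840·x·y + 945·y·z    [combine like terms]

-84·x^3·z - 216·x^2·z^2 + 630·x^2·z - 324·x·z^2 - 604·x^2·y·z - 720·x·y·z^2 + 1929·x·y·z - 270·y·z^2 - 1255·x·y^2·z - 450·y^2·z^2 + 32·x^3·y + 1928·x^2·y - 760·x^2·y^2 + 1040·x·y^2 + 1170·y^2·z - 600·x·y^3 - 675·y^3·z + 96·x^4 + 816·x^3 + 1008·x^2 + 1134·x·z + 840·x·y + 945·y·z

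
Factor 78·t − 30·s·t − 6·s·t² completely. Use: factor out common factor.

78·t − 30·s·t − 6·s·t²
= 6(13·t − 5·s·t − s·t²)    [factor out 6]
= 6·t(13 − 5·s − s·t)    [factor out t]

6·t(13 − 5·s − s·t)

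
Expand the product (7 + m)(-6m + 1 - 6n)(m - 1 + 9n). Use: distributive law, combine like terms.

-35m^2 + 48m - 405mn - 7 + 105n - 378n^2 - 6m^3 - 60m^2n - 54mn^2

(7 + m)(-6m + 1 - 6n)(m - 1 + 9n)
= (-42m + 7 - 42n - 6m^2 + m - 6mn)(m - 1 + 9n)    [distributive law]
= (-41m + 7 - 42n - 6m^2 - 6mn)(m - 1 + 9n)    [combine like terms]
= -41m^2 + 41m - 369mn + 7m - 7 + 63n - 42mn + 42n - 378n^2 - 6m^3 + 6m^2 - 54m^2n - 6m^2n + 6mn - 54mn^2    [distributive law]
= -35m^2 + 48m - 405mn - 7 + 105n - 378n^2 - 6m^3 - 60m^2n - 54mn^2    [combine like terms]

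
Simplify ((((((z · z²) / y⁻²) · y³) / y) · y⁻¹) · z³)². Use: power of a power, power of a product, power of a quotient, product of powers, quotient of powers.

y⁶z¹²

((((((z · z²) / y⁻²) · y³) / y) · y⁻¹) · z³)²
= ((((((z · z²) / y⁻²) · y³) / y) · y⁻¹)²) · ((z³)²)    [power of a product]
= ((((((z · z²) / y⁻²) · y³) / y)²) · ((y⁻¹)²)) · ((z³)²)    [power of a product]
= ((((((z · z²) / y⁻²) · y³)²) / (y²)) · ((y⁻¹)²)) · ((z³)²)    [power of a quotient]
= ((((((z · z²) / y⁻²)²) · ((y³)²)) / (y²)) · ((y⁻¹)²)) · ((z³)²)    [power of a product]
= ((((((z · z²)²) / ((y⁻²)²)) · ((y³)²)) / (y²)) · ((y⁻¹)²)) · ((z³)²)    [power of a quotient]
= ((((((z²) · ((z²)²)) / ((y⁻²)²)) · ((y³)²)) / (y²)) · ((y⁻¹)²)) · ((z³)²)    [power of a product]
= (((((z² · z⁴) / ((y⁻²)²)) · ((y³)²)) / (y²)) · ((y⁻¹)²)) · ((z³)²)    [power of a power]
= ((((z⁶ / ((y⁻²)²)) · ((y³)²)) / (y²)) · ((y⁻¹)²)) · ((z³)²)    [product of powers]
= ((((z⁶ / y⁻⁴) · ((y³)²)) / (y²)) · ((y⁻¹)²)) · ((z³)²)    [power of a power]
= ((((z⁶ / y⁻⁴) · y⁶) / (y²)) · ((y⁻¹)²)) · ((z³)²)    [power of a power]
= ((((z⁶ / y⁻⁴) · y⁶) / y²) · y⁻²) · ((z³)²)    [power of a power]
= ((((z⁶ / y⁻⁴) · y⁶) / y²) · y⁻²) · z⁶    [power of a power]
= y⁶z¹²    [quotient of powers; product of powers]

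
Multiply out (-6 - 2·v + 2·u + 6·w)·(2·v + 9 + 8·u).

-30·v - 54 - 30·u - 4·v^2 - 12·u·v + 16·u^2 + 12·v·w + 54·w + 48·u·w

(-6 - 2·v + 2·u + 6·w)·(2·v + 9 + 8·u)
= -12·v - 54 - 48·u - 4·v^2 - 18·v - 16·u·v + 4·u·v + 18·u + 16·u^2 + 12·v·w + 54·w + 48·u·w    [distributive law]
= -30·v - 54 - 30·u - 4·v^2 - 12·u·v + 16·u^2 + 12·v·w + 54·w + 48·u·w    [combine like terms]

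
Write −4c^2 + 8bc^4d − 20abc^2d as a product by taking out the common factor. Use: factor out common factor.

−4c^2 + 8bc^4d − 20abc^2d
= 4(−c^2 + 2bc^4d − 5abc^2d)    [factor out 4]
= 4c^2(−1 + 2bc^2d − 5abd)    [factor out c^2]

4c^2(−1 + 2bc^2d − 5abd)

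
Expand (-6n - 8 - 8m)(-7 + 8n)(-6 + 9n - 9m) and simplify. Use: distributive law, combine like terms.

636n + 90n^2 + 1086mn - 432n^3 - 144mn^2 - 336 - 840m - 504m^2 + 576m^2n

(-6n - 8 - 8m)(-7 + 8n)(-6 + 9n - 9m)
= (42n - 48n^2 + 56 - 64n + 56m - 64mn)(-6 + 9n - 9m)    [distributive law]
= (-22n - 48n^2 + 56 + 56m - 64mn)(-6 + 9n - 9m)    [combine like terms]
= 132n - 198n^2 + 198mn + 288n^2 - 432n^3 + 432mn^2 - 336 + 504n - 504m - 336m + 504mn - 504m^2 + 384mn - 576mn^2 + 576m^2n    [distributive law]
= 636n + 90n^2 + 1086mn - 432n^3 - 144mn^2 - 336 - 840m - 504m^2 + 576m^2n    [combine like terms]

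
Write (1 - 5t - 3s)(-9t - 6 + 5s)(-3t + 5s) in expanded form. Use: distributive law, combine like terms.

-63t^2 + 36st + 18t - 30s + 115s^2 - 135t^3 + 219st^2 + 55s^2t - 75s^3

(1 - 5t - 3s)(-9t - 6 + 5s)(-3t + 5s)
= (-9t - 6 + 5s + 45t^2 + 30t - 25st + 27st + 18s - 15s^2)(-3t + 5s)    [distributive law]
= (21t - 6 + 23s + 45t^2 + 2st - 15s^2)(-3t + 5s)    [combine like terms]
= -63t^2 + 105st + 18t - 30s - 69st + 115s^2 - 135t^3 + 225st^2 - 6st^2 + 10s^2t + 45s^2t - 75s^3    [distributive law]
= -63t^2 + 36st + 18t - 30s + 115s^2 - 135t^3 + 219st^2 + 55s^2t - 75s^3    [combine like terms]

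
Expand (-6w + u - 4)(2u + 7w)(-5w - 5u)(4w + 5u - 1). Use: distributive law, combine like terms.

1990uw³ + 1235u²w² + 1185uw² + 35u³w + 1045u²w + 840w⁴ + 350w³ - 50u⁴ + 210u³ - 180uw - 40u² - 140w²

(-6w + u - 4)(2u + 7w)(-5w - 5u)(4w + 5u - 1)
= (-12uw - 42w² + 2u² + 7uw - 8u - 28w)(-5w - 5u)(4w + 5u - 1)    [distributive law]
= (-5uw - 42w² + 2u² - 8u - 28w)(-5w - 5u)(4w + 5u - 1)    [combine like terms]
= (25uw² + 25u²w + 210w³ + 210uw² - 10u²w - 10u³ + 40uw + 40u² + 140w² + 140uw)(4w + 5u - 1)    [distributive law]
= (235uw² + 15u²w + 210w³ - 10u³ + 180uw + 40u² + 140w²)(4w + 5u - 1)    [combine like terms]
= 940uw³ + 1175u²w² - 235uw² + 60u²w² + 75u³w - 15u²w + 840w⁴ + 1050uw³ - 210w³ - 40u³w - 50u⁴ + 10u³ + 720uw² + 900u²w - 180uw + 160u²w + 200u³ - 40u² + 560w³ + 700uw² - 140w²    [distributive law]
= 1990uw³ + 1235u²w² + 1185uw² + 35u³w + 1045u²w + 840w⁴ + 350w³ - 50u⁴ + 210u³ - 180uw - 40u² - 140w²    [combine like terms]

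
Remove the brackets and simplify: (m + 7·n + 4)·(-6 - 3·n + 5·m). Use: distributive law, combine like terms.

14·m + 32·m·n + 5·m^2 - 54·n - 21·n^2 - 24

(m + 7·n + 4)·(-6 - 3·n + 5·m)
= -6·m - 3·m·n + 5·m^2 - 42·n - 21·n^2 + 35·m·n - 24 - 12·n + 20·m    [distributive law]
= 14·m + 32·m·n + 5·m^2 - 54·n - 21·n^2 - 24    [combine like terms]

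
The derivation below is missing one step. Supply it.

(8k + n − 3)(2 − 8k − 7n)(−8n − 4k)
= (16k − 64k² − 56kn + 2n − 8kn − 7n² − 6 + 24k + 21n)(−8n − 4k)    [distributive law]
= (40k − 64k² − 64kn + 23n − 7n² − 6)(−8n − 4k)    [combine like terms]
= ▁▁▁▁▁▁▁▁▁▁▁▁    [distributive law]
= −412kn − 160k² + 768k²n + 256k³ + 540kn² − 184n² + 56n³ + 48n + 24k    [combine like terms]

Applying distributive law to the line above:

−320kn − 160k² + 512k²n + 256k³ + 512kn² + 256k²n − 184n² − 92kn + 56n³ + 28kn² + 48n + 24k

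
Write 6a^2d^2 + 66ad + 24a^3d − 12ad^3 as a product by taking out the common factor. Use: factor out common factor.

6a^2d^2 + 66ad + 24a^3d − 12ad^3
= 6(a^2d^2 + 11ad + 4a^3d − 2ad^3)    [factor out 6]
= 6ad(ad + 11 + 4a^2 − 2d^2)    [factor out ad]

6ad(ad + 11 + 4a^2 − 2d^2)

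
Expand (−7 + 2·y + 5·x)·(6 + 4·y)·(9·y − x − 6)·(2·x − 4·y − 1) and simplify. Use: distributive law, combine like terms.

(−7 + 2·y + 5·x)·(6 + 4·y)·(9·y − x − 6)·(2·x − 4·y − 1)
= (−42 − 28·y + 12·y + 8·y^2 + 30·x + 20·x·y)·(9·y − x − 6)·(2·x − 4·y − 1)    [distributive law]
= (−42 − 16·y + 8·y^2 + 30·x + 20·x·y)·(9·y − x − 6)·(2·x − 4·y − 1)    [combine like terms]
= (−378·y + 42·x + 252 − 144·y^2 + 16·x·y + 96·y + 72·y^3 − 8·x·y^2 − 48·y^2 + 270·x·y − 30·x^2 − 180·x + 180·x·y^2 − 20·x^2·y − 120·x·y)·(2·x − 4·y − 1)    [distributive law]
= (−282·y − 138·x + 252 − 192·y^2 + 166·x·y + 72·y^3 + 172·x·y^2 − 30·x^2 − 20·x^2·y)·(2·x − 4·y − 1)    [combine like terms]
= −564·x·y + 1128·y^2 + 282·y − 276·x^2 + 552·x·y + 138·x + 504·x − 1008·y − 252 − 384·x·y^2 + 768·y^3 + 192·y^2 + 332·x^2·y − 664·x·y^2 − 166·x·y + 144·x·y^3 − 288·y^4 − 72·y^3 + 344·x^2·y^2 − 688·x·y^3 − 172·x·y^2 − 60·x^3 + 120·x^2·y + 30·x^2 − 40·x^3·y + 80·x^2·y^2 + 20·x^2·y    [distributive law]
= −178·x·y + 1320·y^2 − 726·y − 246·x^2 + 642·x − 252 − 1220·x·y^2 + 696·y^3 + 472·x^2·y − 544·x·y^3 − 288·y^4 + 424·x^2·y^2 − 60·x^3 − 40·x^3·y    [combine like terms]

−178·x·y + 1320·y^2 − 726·y − 246·x^2 + 642·x − 252 − 1220·x·y^2 + 696·y^3 + 472·x^2·y − 544·x·y^3 − 288·y^4 + 424·x^2·y^2 − 60·x^3 − 40·x^3·y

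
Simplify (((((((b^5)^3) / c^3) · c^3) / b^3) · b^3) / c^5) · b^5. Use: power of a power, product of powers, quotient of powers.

b^20c^(-5)

(((((((b^5)^3) / c^3) · c^3) / b^3) · b^3) / c^5) · b^5
= (((((b^15 / c^3) · c^3) / b^3) · b^3) / c^5) · b^5    [power of a power]
= b^20c^(-5)    [quotient of powers; product of powers]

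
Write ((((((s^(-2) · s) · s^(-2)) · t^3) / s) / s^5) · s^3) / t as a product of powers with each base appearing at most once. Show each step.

s^(-6)t^2

((((((s^(-2) · s) · s^(-2)) · t^3) / s) / s^5) · s^3) / t
= (((((s^(-1) · s^(-2)) · t^3) / s) / s^5) · s^3) / t    [product of powers]
= ((((s^(-3) · t^3) / s) / s^5) · s^3) / t    [product of powers]
= s^(-6)t^2    [quotient of powers; product of powers]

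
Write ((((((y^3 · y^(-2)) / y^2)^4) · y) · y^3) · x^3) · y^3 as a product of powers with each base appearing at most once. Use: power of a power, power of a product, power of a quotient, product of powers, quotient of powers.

((((((y^3 · y^(-2)) / y^2)^4) · y) · y^3) · x^3) · y^3
= ((((((y^3 · y^(-2))^4) / ((y^2)^4)) · y) · y^3) · x^3) · y^3    [power of a quotient]
= (((((((y^3)^4) · ((y^(-2))^4)) / ((y^2)^4)) · y) · y^3) · x^3) · y^3    [power of a product]
= (((((y^12 · ((y^(-2))^4)) / ((y^2)^4)) · y) · y^3) · x^3) · y^3    [power of a power]
= (((((y^12 · y^(-8)) / ((y^2)^4)) · y) · y^3) · x^3) · y^3    [power of a power]
= ((((y^4 / ((y^2)^4)) · y) · y^3) · x^3) · y^3    [product of powers]
= ((((y^4 / y^8) · y) · y^3) · x^3) · y^3    [power of a power]
= (((y^(-4) · y) · y^3) · x^3) · y^3    [quotient of powers]
= ((y^(-3) · y^3) · x^3) · y^3    [product of powers]
= (y^0 · x^3) · y^3    [product of powers]
= x^3y^3    [product of powers]

x^3y^3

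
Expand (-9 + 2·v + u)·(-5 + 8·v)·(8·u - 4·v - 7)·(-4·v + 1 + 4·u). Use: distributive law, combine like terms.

-696·u·v - 865·u + 1540·u^2 - 1360·v^2 + 1654·v - 315 + 3728·u·v^2 - 2544·u^2·v - 928·v^3 - 640·u·v^3 + 128·u^2·v^2 + 256·v^4 - 160·u^3 + 256·u^3·v

(-9 + 2·v + u)·(-5 + 8·v)·(8·u - 4·v - 7)·(-4·v + 1 + 4·u)
= (45 - 72·v - 10·v + 16·v^2 - 5·u + 8·u·v)·(8·u - 4·v - 7)·(-4·v + 1 + 4·u)    [distributive law]
= (45 - 82·v + 16·v^2 - 5·u + 8·u·v)·(8·u - 4·v - 7)·(-4·v + 1 + 4·u)    [combine like terms]
= (360·u - 180·v - 315 - 656·u·v + 328·v^2 + 574·v + 128·u·v^2 - 64·v^3 - 112·v^2 - 40·u^2 + 20·u·v + 35·u + 64·u^2·v - 32·u·v^2 - 56·u·v)·(-4·v + 1 + 4·u)    [distributive law]
= (395·u + 394·v - 315 - 692·u·v + 216·v^2 + 96·u·v^2 - 64·v^3 - 40·u^2 + 64·u^2·v)·(-4·v + 1 + 4·u)    [combine like terms]
= -1580·u·v + 395·u + 1580·u^2 - 1576·v^2 + 394·v + 1576·u·v + 1260·v - 315 - 1260·u + 2768·u·v^2 - 692·u·v - 2768·u^2·v - 864·v^3 + 216·v^2 + 864·u·v^2 - 384·u·v^3 + 96·u·v^2 + 384·u^2·v^2 + 256·v^4 - 64·v^3 - 256·u·v^3 + 160·u^2·v - 40·u^2 - 160·u^3 - 256·u^2·v^2 + 64·u^2·v + 256·u^3·v    [distributive law]
= -696·u·v - 865·u + 1540·u^2 - 1360·v^2 + 1654·v - 315 + 3728·u·v^2 - 2544·u^2·v - 928·v^3 - 640·u·v^3 + 128·u^2·v^2 + 256·v^4 - 160·u^3 + 256·u^3·v    [combine like terms]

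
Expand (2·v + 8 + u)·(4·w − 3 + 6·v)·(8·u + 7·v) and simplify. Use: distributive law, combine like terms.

(2·v + 8 + u)·(4·w − 3 + 6·v)·(8·u + 7·v)
= (8·v·w − 6·v + 12·v^2 + 32·w − 24 + 48·v + 4·u·w − 3·u + 6·u·v)·(8·u + 7·v)    [distributive law]
= (8·v·w + 42·v + 12·v^2 + 32·w − 24 + 4·u·w − 3·u + 6·u·v)·(8·u + 7·v)    [combine like terms]
= 64·u·v·w + 56·v^2·w + 336·u·v + 294·v^2 + 96·u·v^2 + 84·v^3 + 256·u·w + 224·v·w − 192·u − 168·v + 32·u^2·w + 28·u·v·w − 24·u^2 − 21·u·v + 48·u^2·v + 42·u·v^2    [distributive law]
= 92·u·v·w + 56·v^2·w + 315·u·v + 294·v^2 + 138·u·v^2 + 84·v^3 + 256·u·w + 224·v·w − 192·u − 168·v + 32·u^2·w − 24·u^2 + 48·u^2·v    [combine like terms]

92·u·v·w + 56·v^2·w + 315·u·v + 294·v^2 + 138·u·v^2 + 84·v^3 + 256·u·w + 224·v·w − 192·u − 168·v + 32·u^2·w − 24·u^2 + 48·u^2·v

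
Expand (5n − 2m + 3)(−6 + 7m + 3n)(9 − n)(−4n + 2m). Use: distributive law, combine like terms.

(5n − 2m + 3)(−6 + 7m + 3n)(9 − n)(−4n + 2m)
= (−30n + 35mn + 15n^2 + 12m − 14m^2 − 6mn − 18 + 21m + 9n)(9 − n)(−4n + 2m)    [distributive law]
= (−21n + 29mn + 15n^2 + 33m − 14m^2 − 18)(9 − n)(−4n + 2m)    [combine like terms]
= (−189n + 21n^2 + 261mn − 29mn^2 + 135n^2 − 15n^3 + 297m − 33mn − 126m^2 + 14m^2n − 162 + 18n)(−4n + 2m)    [distributive law]
= (−171n + 156n^2 + 228mn − 29mn^2 − 15n^3 + 297m − 126m^2 + 14m^2n − 162)(−4n + 2m)    [combine like terms]
= 684n^2 − 342mn − 624n^3 + 312mn^2 − 912mn^2 + 456m^2n + 116mn^3 − 58m^2n^2 + 60n^4 − 30mn^3 − 1188mn + 594m^2 + 504m^2n − 252m^3 − 56m^2n^2 + 28m^3n + 648n − 324m    [distributive law]
= 684n^2 − 1530mn − 624n^3 − 600mn^2 + 960m^2n + 86mn^3 − 114m^2n^2 + 60n^4 + 594m^2 − 252m^3 + 28m^3n + 648n − 324m    [combine like terms]

684n^2 − 1530mn − 624n^3 − 600mn^2 + 960m^2n + 86mn^3 − 114m^2n^2 + 60n^4 + 594m^2 − 252m^3 + 28m^3n + 648n − 324m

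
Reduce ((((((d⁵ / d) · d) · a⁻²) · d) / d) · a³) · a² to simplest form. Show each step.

((((((d⁵ / d) · d) · a⁻²) · d) / d) · a³) · a²
= (((((d⁴ · d) · a⁻²) · d) / d) · a³) · a²    [quotient of powers]
= ((((d⁵ · a⁻²) · d) / d) · a³) · a²    [product of powers]
= a³d⁵    [quotient of powers; product of powers]

a³d⁵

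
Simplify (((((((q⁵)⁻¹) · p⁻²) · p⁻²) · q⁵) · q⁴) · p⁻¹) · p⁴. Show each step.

(((((((q⁵)⁻¹) · p⁻²) · p⁻²) · q⁵) · q⁴) · p⁻¹) · p⁴
= (((((q⁻⁵ · p⁻²) · p⁻²) · q⁵) · q⁴) · p⁻¹) · p⁴    [power of a power]
= p⁻¹q⁴    [product of powers]

p⁻¹q⁴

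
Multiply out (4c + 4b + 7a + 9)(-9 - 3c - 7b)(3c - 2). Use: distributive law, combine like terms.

(4c + 4b + 7a + 9)(-9 - 3c - 7b)(3c - 2)
= (-36c - 12c^2 - 28bc - 36b - 12bc - 28b^2 - 63a - 21ac - 49ab - 81 - 27c - 63b)(3c - 2)    [distributive law]
= (-63c - 12c^2 - 40bc - 99b - 28b^2 - 63a - 21ac - 49ab - 81)(3c - 2)    [combine like terms]
= -189c^2 + 126c - 36c^3 + 24c^2 - 120bc^2 + 80bc - 297bc + 198b - 84b^2c + 56b^2 - 189ac + 126a - 63ac^2 + 42ac - 147abc + 98ab - 243c + 162    [distributive law]
= -165c^2 - 117c - 36c^3 - 120bc^2 - 217bc + 198b - 84b^2c + 56b^2 - 147ac + 126a - 63ac^2 - 147abc + 98ab + 162    [combine like terms]

-165c^2 - 117c - 36c^3 - 120bc^2 - 217bc + 198b - 84b^2c + 56b^2 - 147ac + 126a - 63ac^2 - 147abc + 98ab + 162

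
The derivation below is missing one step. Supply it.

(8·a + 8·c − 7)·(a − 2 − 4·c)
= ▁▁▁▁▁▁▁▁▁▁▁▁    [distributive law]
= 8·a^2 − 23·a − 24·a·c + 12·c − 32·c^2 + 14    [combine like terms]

Applying distributive law to the line above:

8·a^2 − 16·a − 32·a·c + 8·a·c − 16·c − 32·c^2 − 7·a + 14 + 28·c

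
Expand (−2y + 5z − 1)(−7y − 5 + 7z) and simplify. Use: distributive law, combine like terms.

(−2y + 5z − 1)(−7y − 5 + 7z)
= 14y^2 + 10y − 14yz − 35yz − 25z + 35z^2 + 7y + 5 − 7z    [distributive law]
= 14y^2 + 17y − 49yz − 32z + 35z^2 + 5    [combine like terms]

14y^2 + 17y − 49yz − 32z + 35z^2 + 5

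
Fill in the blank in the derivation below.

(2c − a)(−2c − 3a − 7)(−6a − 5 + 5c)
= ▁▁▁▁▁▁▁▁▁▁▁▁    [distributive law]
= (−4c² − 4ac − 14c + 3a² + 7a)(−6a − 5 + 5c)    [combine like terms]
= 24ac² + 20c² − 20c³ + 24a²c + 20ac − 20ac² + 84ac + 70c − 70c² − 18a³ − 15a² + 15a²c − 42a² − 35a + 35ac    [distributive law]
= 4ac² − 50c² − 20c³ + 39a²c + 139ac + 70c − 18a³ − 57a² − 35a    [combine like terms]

After distributive law, the bracketed line is:

(−4c² − 6ac − 14c + 2ac + 3a² + 7a)(−6a − 5 + 5c)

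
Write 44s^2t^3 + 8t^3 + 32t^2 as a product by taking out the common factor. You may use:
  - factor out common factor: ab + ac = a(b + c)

44s^2t^3 + 8t^3 + 32t^2
= 4(11s^2t^3 + 2t^3 + 8t^2)    [factor out 4]
= 4t^2(11s^2t + 2t + 8)    [factor out t^2]

4t^2(11s^2t + 2t + 8)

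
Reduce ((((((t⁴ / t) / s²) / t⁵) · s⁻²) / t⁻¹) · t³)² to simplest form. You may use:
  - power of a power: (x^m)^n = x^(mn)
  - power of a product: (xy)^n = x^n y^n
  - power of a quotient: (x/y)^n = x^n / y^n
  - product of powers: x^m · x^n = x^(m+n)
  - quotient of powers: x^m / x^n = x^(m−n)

((((((t⁴ / t) / s²) / t⁵) · s⁻²) / t⁻¹) · t³)²
= ((((((t⁴ / t) / s²) / t⁵) · s⁻²) / t⁻¹)²) · ((t³)²)    [power of a product]
= ((((((t⁴ / t) / s²) / t⁵) · s⁻²)²) / ((t⁻¹)²)) · ((t³)²)    [power of a quotient]
= ((((((t⁴ / t) / s²) / t⁵)²) · ((s⁻²)²)) / ((t⁻¹)²)) · ((t³)²)    [power of a product]
= ((((((t⁴ / t) / s²)²) / ((t⁵)²)) · ((s⁻²)²)) / ((t⁻¹)²)) · ((t³)²)    [power of a quotient]
= ((((((t⁴ / t)²) / ((s²)²)) / ((t⁵)²)) · ((s⁻²)²)) / ((t⁻¹)²)) · ((t³)²)    [power of a quotient]
= (((((((t⁴)²) / (t²)) / ((s²)²)) / ((t⁵)²)) · ((s⁻²)²)) / ((t⁻¹)²)) · ((t³)²)    [power of a quotient]
= (((((t⁸ / (t²)) / ((s²)²)) / ((t⁵)²)) · ((s⁻²)²)) / ((t⁻¹)²)) · ((t³)²)    [power of a power]
= ((((t⁶ / ((s²)²)) / ((t⁵)²)) · ((s⁻²)²)) / ((t⁻¹)²)) · ((t³)²)    [quotient of powers]
= ((((t⁶ / s⁴) / ((t⁵)²)) · ((s⁻²)²)) / ((t⁻¹)²)) · ((t³)²)    [power of a power]
= ((((t⁶ / s⁴) / t¹⁰) · ((s⁻²)²)) / ((t⁻¹)²)) · ((t³)²)    [power of a power]
= ((((t⁶ / s⁴) / t¹⁰) · s⁻⁴) / ((t⁻¹)²)) · ((t³)²)    [power of a power]
= ((((t⁶ / s⁴) / t¹⁰) · s⁻⁴) / t⁻²) · ((t³)²)    [power of a power]
= ((((t⁶ / s⁴) / t¹⁰) · s⁻⁴) / t⁻²) · t⁶    [power of a power]
= s⁻⁸t⁴    [quotient of powers; product of powers]

s⁻⁸t⁴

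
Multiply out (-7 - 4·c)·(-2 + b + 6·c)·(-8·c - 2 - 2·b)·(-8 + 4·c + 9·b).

240·c - 2736·c^2 - 1508·b·c + 224 - 140·b - 238·b^2 + 2768·b·c^2 + 1180·b^2·c + 126·b^3 - 256·c^3 + 2048·b·c^3 + 752·b^2·c^2 + 72·b^3·c + 768·c^4

(-7 - 4·c)·(-2 + b + 6·c)·(-8·c - 2 - 2·b)·(-8 + 4·c + 9·b)
= (14 - 7·b - 42·c + 8·c - 4·b·c - 24·c^2)·(-8·c - 2 - 2·b)·(-8 + 4·c + 9·b)    [distributive law]
= (14 - 7·b - 34·c - 4·b·c - 24·c^2)·(-8·c - 2 - 2·b)·(-8 + 4·c + 9·b)    [combine like terms]
= (-112·c - 28 - 28·b + 56·b·c + 14·b + 14·b^2 + 272·c^2 + 68·c + 68·b·c + 32·b·c^2 + 8·b·c + 8·b^2·c + 192·c^3 + 48·c^2 + 48·b·c^2)·(-8 + 4·c + 9·b)    [distributive law]
= (-44·c - 28 - 14·b + 132·b·c + 14·b^2 + 320·c^2 + 80·b·c^2 + 8·b^2·c + 192·c^3)·(-8 + 4·c + 9·b)    [combine like terms]
= 352·c - 176·c^2 - 396·b·c + 224 - 112·c - 252·b + 112·b - 56·b·c - 126·b^2 - 1056·b·c + 528·b·c^2 + 1188·b^2·c - 112·b^2 + 56·b^2·c + 126·b^3 - 2560·c^2 + 1280·c^3 + 2880·b·c^2 - 640·b·c^2 + 320·b·c^3 + 720·b^2·c^2 - 64·b^2·c + 32·b^2·c^2 + 72·b^3·c - 1536·c^3 + 768·c^4 + 1728·b·c^3    [distributive law]
= 240·c - 2736·c^2 - 1508·b·c + 224 - 140·b - 238·b^2 + 2768·b·c^2 + 1180·b^2·c + 126·b^3 - 256·c^3 + 2048·b·c^3 + 752·b^2·c^2 + 72·b^3·c + 768·c^4    [combine like terms]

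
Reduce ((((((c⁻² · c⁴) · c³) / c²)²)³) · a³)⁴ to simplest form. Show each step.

((((((c⁻² · c⁴) · c³) / c²)²)³) · a³)⁴
= ((((((c⁻² · c⁴) · c³) / c²)²)³)⁴) · ((a³)⁴)    [power of a product]
= (((((c⁻² · c⁴) · c³) / c²)²)¹²) · ((a³)⁴)    [power of a power]
= ((((c⁻² · c⁴) · c³) / c²)²⁴) · ((a³)⁴)    [power of a power]
= ((((c⁻² · c⁴) · c³)²⁴) / ((c²)²⁴)) · ((a³)⁴)    [power of a quotient]
= ((((c⁻² · c⁴)²⁴) · ((c³)²⁴)) / ((c²)²⁴)) · ((a³)⁴)    [power of a product]
= (((((c⁻²)²⁴) · ((c⁴)²⁴)) · ((c³)²⁴)) / ((c²)²⁴)) · ((a³)⁴)    [power of a product]
= (((c⁻⁴⁸ · ((c⁴)²⁴)) · ((c³)²⁴)) / ((c²)²⁴)) · ((a³)⁴)    [power of a power]
= (((c⁻⁴⁸ · c⁹⁶) · ((c³)²⁴)) / ((c²)²⁴)) · ((a³)⁴)    [power of a power]
= ((c⁴⁸ · ((c³)²⁴)) / ((c²)²⁴)) · ((a³)⁴)    [product of powers]
= ((c⁴⁸ · c⁷²) / ((c²)²⁴)) · ((a³)⁴)    [power of a power]
= (c¹²⁰ / ((c²)²⁴)) · ((a³)⁴)    [product of powers]
= (c¹²⁰ / c⁴⁸) · ((a³)⁴)    [power of a power]
= c⁷² · ((a³)⁴)    [quotient of powers]
= c⁷² · a¹²    [power of a power]
= a¹²c⁷²    [rearrange]

a¹²c⁷²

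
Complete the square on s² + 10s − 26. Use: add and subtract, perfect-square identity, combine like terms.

(s + 5)² − 51

s² + 10s − 26
= s² + 10s + 25 − 25 − 26    [add and subtract 25]
= (s + 5)² − 25 − 26    [perfect-square identity]
= (s + 5)² − 51    [combine constants]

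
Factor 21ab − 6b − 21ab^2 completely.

3b(7a − 2 − 7ab)

21ab − 6b − 21ab^2
= 3(7ab − 2b − 7ab^2)    [factor out 3]
= 3b(7a − 2 − 7ab)    [factor out b]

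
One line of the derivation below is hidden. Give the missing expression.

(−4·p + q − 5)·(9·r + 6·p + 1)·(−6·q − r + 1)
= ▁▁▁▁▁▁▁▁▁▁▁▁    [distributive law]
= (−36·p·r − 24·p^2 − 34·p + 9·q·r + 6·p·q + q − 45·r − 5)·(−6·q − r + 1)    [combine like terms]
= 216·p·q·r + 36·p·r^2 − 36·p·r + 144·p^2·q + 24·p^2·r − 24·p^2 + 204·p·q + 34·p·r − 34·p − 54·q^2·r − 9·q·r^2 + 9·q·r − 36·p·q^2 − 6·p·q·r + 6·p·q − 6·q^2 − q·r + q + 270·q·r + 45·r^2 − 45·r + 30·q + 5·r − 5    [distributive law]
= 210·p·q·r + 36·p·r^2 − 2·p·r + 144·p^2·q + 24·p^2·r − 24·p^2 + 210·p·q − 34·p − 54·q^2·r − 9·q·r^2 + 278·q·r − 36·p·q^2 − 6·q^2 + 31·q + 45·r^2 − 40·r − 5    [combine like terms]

Applying distributive law to the line above:

(−36·p·r − 24·p^2 − 4·p + 9·q·r + 6·p·q + q − 45·r − 30·p − 5)·(−6·q − r + 1)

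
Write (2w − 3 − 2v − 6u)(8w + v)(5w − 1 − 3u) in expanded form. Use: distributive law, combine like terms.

80w³ − 136w² − 288uw² − 70vw² − vw + 12uvw + 24w + 120uw + 3v + 15uv − 10v²w + 2v² + 6uv² + 144u²w + 18u²v

(2w − 3 − 2v − 6u)(8w + v)(5w − 1 − 3u)
= (16w² + 2vw − 24w − 3v − 16vw − 2v² − 48uw − 6uv)(5w − 1 − 3u)    [distributive law]
= (16w² − 14vw − 24w − 3v − 2v² − 48uw − 6uv)(5w − 1 − 3u)    [combine like terms]
= 80w³ − 16w² − 48uw² − 70vw² + 14vw + 42uvw − 120w² + 24w + 72uw − 15vw + 3v + 9uv − 10v²w + 2v² + 6uv² − 240uw² + 48uw + 144u²w − 30uvw + 6uv + 18u²v    [distributive law]
= 80w³ − 136w² − 288uw² − 70vw² − vw + 12uvw + 24w + 120uw + 3v + 15uv − 10v²w + 2v² + 6uv² + 144u²w + 18u²v    [combine like terms]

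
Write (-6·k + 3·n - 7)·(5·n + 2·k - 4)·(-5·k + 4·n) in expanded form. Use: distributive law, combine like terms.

72·k^2·n - 171·k·n^2 + 60·k^3 - 50·k^2 + 275·k·n + 60·n^3 - 188·n^2 - 140·k + 112·n

(-6·k + 3·n - 7)·(5·n + 2·k - 4)·(-5·k + 4·n)
= (-30·k·n - 12·k^2 + 24·k + 15·n^2 + 6·k·n - 12·n - 35·n - 14·k + 28)·(-5·k + 4·n)    [distributive law]
= (-24·k·n - 12·k^2 + 10·k + 15·n^2 - 47·n + 28)·(-5·k + 4·n)    [combine like terms]
= 120·k^2·n - 96·k·n^2 + 60·k^3 - 48·k^2·n - 50·k^2 + 40·k·n - 75·k·n^2 + 60·n^3 + 235·k·n - 188·n^2 - 140·k + 112·n    [distributive law]
= 72·k^2·n - 171·k·n^2 + 60·k^3 - 50·k^2 + 275·k·n + 60·n^3 - 188·n^2 - 140·k + 112·n    [combine like terms]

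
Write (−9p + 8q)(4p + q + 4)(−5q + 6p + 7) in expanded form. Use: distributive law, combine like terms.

318p²q − 216p³ − 468p² − 67pq² + 533pq − 252p − 40q³ − 104q² + 224q

(−9p + 8q)(4p + q + 4)(−5q + 6p + 7)
= (−36p² − 9pq − 36p + 32pq + 8q² + 32q)(−5q + 6p + 7)    [distributive law]
= (−36p² + 23pq − 36p + 8q² + 32q)(−5q + 6p + 7)    [combine like terms]
= 180p²q − 216p³ − 252p² − 115pq² + 138p²q + 161pq + 180pq − 216p² − 252p − 40q³ + 48pq² + 56q² − 160q² + 192pq + 224q    [distributive law]
= 318p²q − 216p³ − 468p² − 67pq² + 533pq − 252p − 40q³ − 104q² + 224q    [combine like terms]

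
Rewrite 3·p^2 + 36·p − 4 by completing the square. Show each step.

3·p^2 + 36·p − 4
= 3(p^2 + 12·p) − 4    [factor out 3 from the p-terms]
= 3(p^2 + 12·p + 36 − 36) − 4    [add and subtract 36 inside the bracket]
= 3(p + 6)^2 − 108 − 4    [perfect-square identity]
= 3(p + 6)^2 − 112    [combine constants]

3(p + 6)^2 − 112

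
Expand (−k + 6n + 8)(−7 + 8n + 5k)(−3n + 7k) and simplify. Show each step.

13kn + 329k² + 270kn² + 169k²n − 35k³ − 66n² − 144n³ + 168n − 392k

(−k + 6n + 8)(−7 + 8n + 5k)(−3n + 7k)
= (7k − 8kn − 5k² − 42n + 48n² + 30kn − 56 + 64n + 40k)(−3n + 7k)    [distributive law]
= (47k + 22kn − 5k² + 22n + 48n² − 56)(−3n + 7k)    [combine like terms]
= −141kn + 329k² − 66kn² + 154k²n + 15k²n − 35k³ − 66n² + 154kn − 144n³ + 336kn² + 168n − 392k    [distributive law]
= 13kn + 329k² + 270kn² + 169k²n − 35k³ − 66n² − 144n³ + 168n − 392k    [combine like terms]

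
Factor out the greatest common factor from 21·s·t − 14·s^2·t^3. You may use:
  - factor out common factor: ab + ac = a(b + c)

7·s·t(3 − 2·s·t^2)

21·s·t − 14·s^2·t^3
= 7(3·s·t − 2·s^2·t^3)    [factor out 7]
= 7·s·t(3 − 2·s·t^2)    [factor out s·t]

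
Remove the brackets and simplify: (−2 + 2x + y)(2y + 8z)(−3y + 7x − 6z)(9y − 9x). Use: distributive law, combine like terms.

(−2 + 2x + y)(2y + 8z)(−3y + 7x − 6z)(9y − 9x)
= (−4y − 16z + 4xy + 16xz + 2y² + 8yz)(−3y + 7x − 6z)(9y − 9x)    [distributive law]
= (12y² − 28xy + 24yz + 48yz − 112xz + 96z² − 12xy² + 28x²y − 24xyz − 48xyz + 112x²z − 96xz² − 6y³ + 14xy² − 12y²z − 24y²z + 56xyz − 48yz²)(9y − 9x)    [distributive law]
= (12y² − 28xy + 72yz − 112xz + 96z² + 2xy² + 28x²y − 16xyz + 112x²z − 96xz² − 6y³ − 36y²z − 48yz²)(9y − 9x)    [combine like terms]
= 108y³ − 108xy² − 252xy² + 252x²y + 648y²z − 648xyz − 1008xyz + 1008x²z + 864yz² − 864xz² + 18xy³ − 18x²y² + 252x²y² − 252x³y − 144xy²z + 144x²yz + 1008x²yz − 1008x³z − 864xyz² + 864x²z² − 54y⁴ + 54xy³ − 324y³z + 324xy²z − 432y²z² + 432xyz²    [distributive law]
= 108y³ − 360xy² + 252x²y + 648y²z − 1656xyz + 1008x²z + 864yz² − 864xz² + 72xy³ + 234x²y² − 252x³y + 180xy²z + 1152x²yz − 1008x³z − 432xyz² + 864x²z² − 54y⁴ − 324y³z − 432y²z²    [combine like terms]

108y³ − 360xy² + 252x²y + 648y²z − 1656xyz + 1008x²z + 864yz² − 864xz² + 72xy³ + 234x²y² − 252x³y + 180xy²z + 1152x²yz − 1008x³z − 432xyz² + 864x²z² − 54y⁴ − 324y³z − 432y²z²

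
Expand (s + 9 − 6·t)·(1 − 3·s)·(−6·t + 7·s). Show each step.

(s + 9 − 6·t)·(1 − 3·s)·(−6·t + 7·s)
= (s − 3·s^2 + 9 − 27·s − 6·t + 18·s·t)·(−6·t + 7·s)    [distributive law]
= (−26·s − 3·s^2 + 9 − 6·t + 18·s·t)·(−6·t + 7·s)    [combine like terms]
= 156·s·t − 182·s^2 + 18·s^2·t − 21·s^3 − 54·t + 63·s + 36·t^2 − 42·s·t − 108·s·t^2 + 126·s^2·t    [distributive law]
= 114·s·t − 182·s^2 + 144·s^2·t − 21·s^3 − 54·t + 63·s + 36·t^2 − 108·s·t^2    [combine like terms]

114·s·t − 182·s^2 + 144·s^2·t − 21·s^3 − 54·t + 63·s + 36·t^2 − 108·s·t^2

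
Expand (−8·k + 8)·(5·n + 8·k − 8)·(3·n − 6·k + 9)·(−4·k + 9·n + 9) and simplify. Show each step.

912·k^2·n^2 − 1080·k·n^3 − 3504·k·n^2 + 3264·k^3·n − 10800·k^2·n + 11208·k·n − 1536·k^4 + 8832·k^3 − 18240·k^2 + 16128·k + 1080·n^3 + 2592·n^2 − 3672·n − 5184

(−8·k + 8)·(5·n + 8·k − 8)·(3·n − 6·k + 9)·(−4·k + 9·n + 9)
= (−40·k·n − 64·k^2 + 64·k + 40·n + 64·k − 64)·(3·n − 6·k + 9)·(−4·k + 9·n + 9)    [distributive law]
= (−40·k·n − 64·k^2 + 128·k + 40·n − 64)·(3·n − 6·k + 9)·(−4·k + 9·n + 9)    [combine like terms]
= (−120·k·n^2 + 240·k^2·n − 360·k·n − 192·k^2·n + 384·k^3 − 576·k^2 + 384·k·n − 768·k^2 + 1152·k + 120·n^2 − 240·k·n + 360·n − 192·n + 384·k − 576)·(−4·k + 9·n + 9)    [distributive law]
= (−120·k·n^2 + 48·k^2·n − 216·k·n + 384·k^3 − 1344·k^2 + 1536·k + 120·n^2 + 168·n − 576)·(−4·k + 9·n + 9)    [combine like terms]
= 480·k^2·n^2 − 1080·k·n^3 − 1080·k·n^2 − 192·k^3·n + 432·k^2·n^2 + 432·k^2·n + 864·k^2·n − 1944·k·n^2 − 1944·k·n − 1536·k^4 + 3456·k^3·n + 3456·k^3 + 5376·k^3 − 12096·k^2·n − 12096·k^2 − 6144·k^2 + 13824·k·n + 13824·k − 480·k·n^2 + 1080·n^3 + 1080·n^2 − 672·k·n + 1512·n^2 + 1512·n + 2304·k − 5184·n − 5184    [distributive law]
= 912·k^2·n^2 − 1080·k·n^3 − 3504·k·n^2 + 3264·k^3·n − 10800·k^2·n + 11208·k·n − 1536·k^4 + 8832·k^3 − 18240·k^2 + 16128·k + 1080·n^3 + 2592·n^2 − 3672·n − 5184    [combine like terms]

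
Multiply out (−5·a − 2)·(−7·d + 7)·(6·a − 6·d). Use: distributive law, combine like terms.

210·a^2·d − 210·a·d^2 − 210·a^2 + 294·a·d − 84·d^2 − 84·a + 84·d

(−5·a − 2)·(−7·d + 7)·(6·a − 6·d)
= (35·a·d − 35·a + 14·d − 14)·(6·a − 6·d)    [distributive law]
= 210·a^2·d − 210·a·d^2 − 210·a^2 + 210·a·d + 84·a·d − 84·d^2 − 84·a + 84·d    [distributive law]
= 210·a^2·d − 210·a·d^2 − 210·a^2 + 294·a·d − 84·d^2 − 84·a + 84·d    [combine like terms]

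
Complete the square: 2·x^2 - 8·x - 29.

2(x - 2)^2 - 37

2·x^2 - 8·x - 29
= 2(x^2 - 4·x) - 29    [factor out 2 from the x-terms]
= 2(x^2 - 4·x + 4 - 4) - 29    [add and subtract 4 inside the bracket]
= 2(x - 2)^2 - 8 - 29    [perfect-square identity]
= 2(x - 2)^2 - 37    [combine constants]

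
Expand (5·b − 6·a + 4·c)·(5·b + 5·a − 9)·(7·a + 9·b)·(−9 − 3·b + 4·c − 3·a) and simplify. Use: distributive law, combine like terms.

(5·b − 6·a + 4·c)·(5·b + 5·a − 9)·(7·a + 9·b)·(−9 − 3·b + 4·c − 3·a)
= (25·b^2 + 25·a·b − 45·b − 30·a·b − 30·a^2 + 54·a + 20·b·c + 20·a·c − 36·c)·(7·a + 9·b)·(−9 − 3·b + 4·c − 3·a)    [distributive law]
= (25·b^2 − 5·a·b − 45·b − 30·a^2 + 54·a + 20·b·c + 20·a·c − 36·c)·(7·a + 9·b)·(−9 − 3·b + 4·c − 3·a)    [combine like terms]
= (175·a·b^2 + 225·b^3 − 35·a^2·b − 45·a·b^2 − 315·a·b − 405·b^2 − 210·a^3 − 270·a^2·b + 378·a^2 + 486·a·b + 140·a·b·c + 180·b^2·c + 140·a^2·c + 180·a·b·c − 252·a·c − 324·b·c)·(−9 − 3·b + 4·c − 3·a)    [distributive law]
= (130·a·b^2 + 225·b^3 − 305·a^2·b + 171·a·b − 405·b^2 − 210·a^3 + 378·a^2 + 320·a·b·c + 180·b^2·c + 140·a^2·c − 252·a·c − 324·b·c)·(−9 − 3·b + 4·c − 3·a)    [combine like terms]
= −1170·a·b^2 − 390·a·b^3 + 520·a·b^2·c − 390·a^2·b^2 − 2025·b^3 − 675·b^4 + 900·b^3·c − 675·a·b^3 + 2745·a^2·b + 915·a^2·b^2 − 1220·a^2·b·c + 915·a^3·b − 1539·a·b − 513·a·b^2 + 684·a·b·c − 513·a^2·b + 3645·b^2 + 1215·b^3 − 1620·b^2·c + 1215·a·b^2 + 1890·a^3 + 630·a^3·b − 840·a^3·c + 630·a^4 − 3402·a^2 − 1134·a^2·b + 1512·a^2·c − 1134·a^3 − 2880·a·b·c − 960·a·b^2·c + 1280·a·b·c^2 − 960·a^2·b·c − 1620·b^2·c − 540·b^3·c + 720·b^2·c^2 − 540·a·b^2·c − 1260·a^2·c − 420·a^2·b·c + 560·a^2·c^2 − 420·a^3·c + 2268·a·c + 756·a·b·c − 1008·a·c^2 + 756·a^2·c + 2916·b·c + 972·b^2·c − 1296·b·c^2 + 972·a·b·c    [distributive law]
= −468·a·b^2 − 1065·a·b^3 − 980·a·b^2·c + 525·a^2·b^2 − 810·b^3 − 675·b^4 + 360·b^3·c + 1098·a^2·b − 2600·a^2·b·c + 1545·a^3·b − 1539·a·b − 468·a·b·c + 3645·b^2 − 2268·b^2·c + 756·a^3 − 1260·a^3·c + 630·a^4 − 3402·a^2 + 1008·a^2·c + 1280·a·b·c^2 + 720·b^2·c^2 + 560·a^2·c^2 + 2268·a·c − 1008·a·c^2 + 2916·b·c − 1296·b·c^2    [combine like terms]

−468·a·b^2 − 1065·a·b^3 − 980·a·b^2·c + 525·a^2·b^2 − 810·b^3 − 675·b^4 + 360·b^3·c + 1098·a^2·b − 2600·a^2·b·c + 1545·a^3·b − 1539·a·b − 468·a·b·c + 3645·b^2 − 2268·b^2·c + 756·a^3 − 1260·a^3·c + 630·a^4 − 3402·a^2 + 1008·a^2·c + 1280·a·b·c^2 + 720·b^2·c^2 + 560·a^2·c^2 + 2268·a·c − 1008·a·c^2 + 2916·b·c − 1296·b·c^2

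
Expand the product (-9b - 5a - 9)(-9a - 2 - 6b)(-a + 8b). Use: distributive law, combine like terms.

(-9b - 5a - 9)(-9a - 2 - 6b)(-a + 8b)
= (81ab + 18b + 54b^2 + 45a^2 + 10a + 30ab + 81a + 18 + 54b)(-a + 8b)    [distributive law]
= (111ab + 72b + 54b^2 + 45a^2 + 91a + 18)(-a + 8b)    [combine like terms]
= -111a^2b + 888ab^2 - 72ab + 576b^2 - 54ab^2 + 432b^3 - 45a^3 + 360a^2b - 91a^2 + 728ab - 18a + 144b    [distributive law]
= 249a^2b + 834ab^2 + 656ab + 576b^2 + 432b^3 - 45a^3 - 91a^2 - 18a + 144b    [combine like terms]

249a^2b + 834ab^2 + 656ab + 576b^2 + 432b^3 - 45a^3 - 91a^2 - 18a + 144b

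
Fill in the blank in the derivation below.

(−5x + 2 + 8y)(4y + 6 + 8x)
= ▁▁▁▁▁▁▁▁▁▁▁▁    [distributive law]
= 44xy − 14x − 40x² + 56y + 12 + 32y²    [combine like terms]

By distributive law:

−20xy − 30x − 40x² + 8y + 12 + 16x + 32y² + 48y + 64xy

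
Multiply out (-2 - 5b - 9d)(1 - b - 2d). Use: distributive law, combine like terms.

(-2 - 5b - 9d)(1 - b - 2d)
= -2 + 2b + 4d - 5b + 5b^2 + 10bd - 9d + 9bd + 18d^2    [distributive law]
= -2 - 3b - 5d + 5b^2 + 19bd + 18d^2    [combine like terms]

-2 - 3b - 5d + 5b^2 + 19bd + 18d^2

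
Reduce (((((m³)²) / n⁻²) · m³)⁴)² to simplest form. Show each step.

(((((m³)²) / n⁻²) · m³)⁴)²
= ((((m³)²) / n⁻²) · m³)⁸    [power of a power]
= ((((m³)²) / n⁻²)⁸) · ((m³)⁸)    [power of a product]
= ((((m³)²)⁸) / ((n⁻²)⁸)) · ((m³)⁸)    [power of a quotient]
= (((m³)¹⁶) / ((n⁻²)⁸)) · ((m³)⁸)    [power of a power]
= (m⁴⁸ / ((n⁻²)⁸)) · ((m³)⁸)    [power of a power]
= (m⁴⁸ / n⁻¹⁶) · ((m³)⁸)    [power of a power]
= (m⁴⁸ / n⁻¹⁶) · m²⁴    [power of a power]
= m⁷²n¹⁶    [quotient of powers; product of powers]

m⁷²n¹⁶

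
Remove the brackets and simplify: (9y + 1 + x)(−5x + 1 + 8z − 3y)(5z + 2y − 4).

−224xyz − 96xy^2 + 184xy − 242yz + 120y^2 − 22y + 360yz^2 + 9y^2z − 54y^3 − 52xz + 16x − 27z − 4 + 40z^2 − 25x^2z − 10x^2y + 20x^2 + 40xz^2

(9y + 1 + x)(−5x + 1 + 8z − 3y)(5z + 2y − 4)
= (−45xy + 9y + 72yz − 27y^2 − 5x + 1 + 8z − 3y − 5x^2 + x + 8xz − 3xy)(5z + 2y − 4)    [distributive law]
= (−48xy + 6y + 72yz − 27y^2 − 4x + 1 + 8z − 5x^2 + 8xz)(5z + 2y − 4)    [combine like terms]
= −240xyz − 96xy^2 + 192xy + 30yz + 12y^2 − 24y + 360yz^2 + 144y^2z − 288yz − 135y^2z − 54y^3 + 108y^2 − 20xz − 8xy + 16x + 5z + 2y − 4 + 40z^2 + 16yz − 32z − 25x^2z − 10x^2y + 20x^2 + 40xz^2 + 16xyz − 32xz    [distributive law]
= −224xyz − 96xy^2 + 184xy − 242yz + 120y^2 − 22y + 360yz^2 + 9y^2z − 54y^3 − 52xz + 16x − 27z − 4 + 40z^2 − 25x^2z − 10x^2y + 20x^2 + 40xz^2    [combine like terms]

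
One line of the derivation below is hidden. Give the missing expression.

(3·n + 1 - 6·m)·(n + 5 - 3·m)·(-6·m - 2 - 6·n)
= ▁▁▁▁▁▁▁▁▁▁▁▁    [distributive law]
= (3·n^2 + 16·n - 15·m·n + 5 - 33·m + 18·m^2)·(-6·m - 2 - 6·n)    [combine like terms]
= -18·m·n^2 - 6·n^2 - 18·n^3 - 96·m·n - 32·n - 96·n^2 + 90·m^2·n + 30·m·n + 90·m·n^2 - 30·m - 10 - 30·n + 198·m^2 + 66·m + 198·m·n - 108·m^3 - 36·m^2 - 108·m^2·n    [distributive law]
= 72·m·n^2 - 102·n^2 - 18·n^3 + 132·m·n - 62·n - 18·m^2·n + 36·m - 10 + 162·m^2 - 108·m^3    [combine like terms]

By distributive law:

(3·n^2 + 15·n - 9·m·n + n + 5 - 3·m - 6·m·n - 30·m + 18·m^2)·(-6·m - 2 - 6·n)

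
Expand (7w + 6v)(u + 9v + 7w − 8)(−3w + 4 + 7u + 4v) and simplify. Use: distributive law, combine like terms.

322uw^2 − 364uw + 49u^2w + 745uvw − 119vw^2 + 340vw + 258v^2w − 147w^3 + 364w^2 − 224w − 312uv + 42u^2v + 402uv^2 + 24v^2 + 216v^3 − 192v

(7w + 6v)(u + 9v + 7w − 8)(−3w + 4 + 7u + 4v)
= (7uw + 63vw + 49w^2 − 56w + 6uv + 54v^2 + 42vw − 48v)(−3w + 4 + 7u + 4v)    [distributive law]
= (7uw + 105vw + 49w^2 − 56w + 6uv + 54v^2 − 48v)(−3w + 4 + 7u + 4v)    [combine like terms]
= −21uw^2 + 28uw + 49u^2w + 28uvw − 315vw^2 + 420vw + 735uvw + 420v^2w − 147w^3 + 196w^2 + 343uw^2 + 196vw^2 + 168w^2 − 224w − 392uw − 224vw − 18uvw + 24uv + 42u^2v + 24uv^2 − 162v^2w + 216v^2 + 378uv^2 + 216v^3 + 144vw − 192v − 336uv − 192v^2    [distributive law]
= 322uw^2 − 364uw + 49u^2w + 745uvw − 119vw^2 + 340vw + 258v^2w − 147w^3 + 364w^2 − 224w − 312uv + 42u^2v + 402uv^2 + 24v^2 + 216v^3 − 192v    [combine like terms]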